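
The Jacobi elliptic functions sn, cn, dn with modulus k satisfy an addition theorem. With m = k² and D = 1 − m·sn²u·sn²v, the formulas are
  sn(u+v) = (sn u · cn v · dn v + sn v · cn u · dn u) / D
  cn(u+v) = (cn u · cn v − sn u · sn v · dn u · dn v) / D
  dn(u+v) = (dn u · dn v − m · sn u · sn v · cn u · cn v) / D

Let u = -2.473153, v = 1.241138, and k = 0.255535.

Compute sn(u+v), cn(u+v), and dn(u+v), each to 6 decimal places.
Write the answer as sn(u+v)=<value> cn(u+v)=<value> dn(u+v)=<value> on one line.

sn u = -0.6578923553696087, cn u = -0.753111976233434, dn u = 0.9857674711343474
sn v = 0.9411012468747488, cn v = 0.338124892799677, dn v = 0.9706530265903191
m = k² = 0.065298136225
D = 1 − m·sn²u·sn²v = 0.9749687139535301
sn(u+v) = (sn u·cn v·dn v + sn v·cn u·dn u)/D = -0.9145888035754596/0.9749687139535301 = -0.9380698995630045
cn(u+v) = (cn u·cn v − sn u·sn v·dn u·dn v)/D = 0.3377740569709428/0.9749687139535301 = 0.3464460470749445
dn(u+v) = (dn u·dn v − m·sn u·sn v·cn u·cn v)/D = 0.9465431243242527/0.9749687139535301 = 0.9708446135527666

sn(u+v)=-0.938070 cn(u+v)=0.346446 dn(u+v)=0.970845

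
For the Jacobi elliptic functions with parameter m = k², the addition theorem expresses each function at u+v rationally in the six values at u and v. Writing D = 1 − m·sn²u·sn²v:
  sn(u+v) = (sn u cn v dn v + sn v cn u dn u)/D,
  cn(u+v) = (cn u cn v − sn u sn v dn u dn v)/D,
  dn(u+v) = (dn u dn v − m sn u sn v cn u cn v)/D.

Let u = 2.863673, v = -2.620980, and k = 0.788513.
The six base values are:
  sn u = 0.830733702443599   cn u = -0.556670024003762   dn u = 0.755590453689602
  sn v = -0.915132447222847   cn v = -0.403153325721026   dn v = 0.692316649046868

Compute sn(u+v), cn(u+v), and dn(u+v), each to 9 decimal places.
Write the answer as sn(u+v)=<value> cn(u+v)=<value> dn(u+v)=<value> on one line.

sn(u+v)=0.238898760 cn(u+v)=0.971044480 dn(u+v)=0.982097217

m = k² = 0.621752751169
D = 1 − m·sn²u·sn²v = 0.6406569218209181
sn(u+v) = (sn u·cn v·dn v + sn v·cn u·dn u)/D = 0.1530521440526077/0.6406569218209181 = 0.2388987597567706
cn(u+v) = (cn u·cn v − sn u·sn v·dn u·dn v)/D = 0.6221063676558486/0.6406569218209181 = 0.9710444802307857
dn(u+v) = (dn u·dn v − m·sn u·sn v·cn u·cn v)/D = 0.6291873797984929/0.6406569218209181 = 0.9820972167290011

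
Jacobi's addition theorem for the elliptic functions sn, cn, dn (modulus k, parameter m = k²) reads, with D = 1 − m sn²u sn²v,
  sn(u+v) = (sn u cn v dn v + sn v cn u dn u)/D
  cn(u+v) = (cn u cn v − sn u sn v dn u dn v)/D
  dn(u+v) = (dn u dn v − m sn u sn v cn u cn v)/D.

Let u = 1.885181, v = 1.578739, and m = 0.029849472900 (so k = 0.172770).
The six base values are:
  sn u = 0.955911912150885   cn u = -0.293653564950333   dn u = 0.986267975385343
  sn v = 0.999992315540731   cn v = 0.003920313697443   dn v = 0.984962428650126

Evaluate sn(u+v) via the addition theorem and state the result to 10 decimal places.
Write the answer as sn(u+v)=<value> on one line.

sn(u+v)=-0.2939451313

m = k² = 0.0298494729
D = 1 − m·sn²u·sn²v = 0.9727249384637341
sn(u+v) = (sn u·cn v·dn v + sn v·cn u·dn u)/D = -0.2859277597400184/0.9727249384637341 = -0.2939451312840773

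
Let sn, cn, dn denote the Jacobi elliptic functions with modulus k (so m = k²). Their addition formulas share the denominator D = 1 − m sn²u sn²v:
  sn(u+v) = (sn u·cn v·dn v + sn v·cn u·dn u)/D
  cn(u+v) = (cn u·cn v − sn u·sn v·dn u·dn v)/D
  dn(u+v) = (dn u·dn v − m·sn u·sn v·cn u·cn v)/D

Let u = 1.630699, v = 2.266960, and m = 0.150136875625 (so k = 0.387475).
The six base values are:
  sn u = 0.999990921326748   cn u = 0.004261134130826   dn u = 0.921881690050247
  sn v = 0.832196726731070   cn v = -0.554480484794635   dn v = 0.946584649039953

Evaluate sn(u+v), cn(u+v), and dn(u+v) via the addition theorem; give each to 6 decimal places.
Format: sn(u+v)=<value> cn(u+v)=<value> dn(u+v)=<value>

sn(u+v)=-0.582115 cn(u+v)=-0.813107 dn(u+v)=0.974230

m = k² = 0.150136875625
D = 1 − m·sn²u·sn²v = 0.8960243857450578
sn(u+v) = (sn u·cn v·dn v + sn v·cn u·dn u)/D = -0.5215888636513546/0.8960243857450578 = -0.5821145852159431
cn(u+v) = (cn u·cn v − sn u·sn v·dn u·dn v)/D = -0.7285634887672431/0.8960243857450578 = -0.8131067640100348
dn(u+v) = (dn u·dn v − m·sn u·sn v·cn u·cn v)/D = 0.8729342591264975/0.8960243857450578 = 0.974230470748449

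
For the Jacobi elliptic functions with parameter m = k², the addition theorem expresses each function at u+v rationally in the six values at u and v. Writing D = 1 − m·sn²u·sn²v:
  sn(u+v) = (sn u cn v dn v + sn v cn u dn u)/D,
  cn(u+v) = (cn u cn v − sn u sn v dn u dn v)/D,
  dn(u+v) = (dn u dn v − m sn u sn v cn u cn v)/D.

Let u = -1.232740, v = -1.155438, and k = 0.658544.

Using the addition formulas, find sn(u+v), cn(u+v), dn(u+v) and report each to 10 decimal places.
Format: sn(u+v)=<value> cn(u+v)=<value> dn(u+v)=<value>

sn u = -0.9056765283297967, cn u = 0.423969369214908, dn u = 0.8026666975104113
sn v = -0.8773976909052394, cn v = 0.4797637877061524, dn v = 0.8161748583213967
m = k² = 0.433680199936
D = 1 − m·sn²u·sn²v = 0.7261524915128893
sn(u+v) = (sn u·cn v·dn v + sn v·cn u·dn u)/D = -0.653220572569909/0.7261524915128893 = -0.8995639073123172
cn(u+v) = (cn u·cn v − sn u·sn v·dn u·dn v)/D = -0.3171755420927299/0.7261524915128893 = -0.4367891672889757
dn(u+v) = (dn u·dn v − m·sn u·sn v·cn u·cn v)/D = 0.5850191023936948/0.7261524915128893 = 0.8056422159687799

sn(u+v)=-0.8995639073 cn(u+v)=-0.4367891673 dn(u+v)=0.8056422160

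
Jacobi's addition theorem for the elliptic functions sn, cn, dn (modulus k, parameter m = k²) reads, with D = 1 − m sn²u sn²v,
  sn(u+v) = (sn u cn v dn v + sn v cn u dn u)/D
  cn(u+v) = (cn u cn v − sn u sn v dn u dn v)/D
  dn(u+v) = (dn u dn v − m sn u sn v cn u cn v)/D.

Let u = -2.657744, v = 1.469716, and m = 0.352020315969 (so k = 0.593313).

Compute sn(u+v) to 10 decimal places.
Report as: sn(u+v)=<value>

sn(u+v)=-0.8974868060

sn u = -0.7202356249876096, cn u = -0.6937295182552832, dn u = 0.904098008056029
sn v = 0.9752182472323957, cn v = 0.2212450457410832, dn v = 0.8156045958785174
m = k² = 0.352020315969
D = 1 − m·sn²u·sn²v = 0.8263316956370222
sn(u+v) = (sn u·cn v·dn v + sn v·cn u·dn u)/D = -0.7416217942220019/0.8263316956370222 = -0.8974868060098831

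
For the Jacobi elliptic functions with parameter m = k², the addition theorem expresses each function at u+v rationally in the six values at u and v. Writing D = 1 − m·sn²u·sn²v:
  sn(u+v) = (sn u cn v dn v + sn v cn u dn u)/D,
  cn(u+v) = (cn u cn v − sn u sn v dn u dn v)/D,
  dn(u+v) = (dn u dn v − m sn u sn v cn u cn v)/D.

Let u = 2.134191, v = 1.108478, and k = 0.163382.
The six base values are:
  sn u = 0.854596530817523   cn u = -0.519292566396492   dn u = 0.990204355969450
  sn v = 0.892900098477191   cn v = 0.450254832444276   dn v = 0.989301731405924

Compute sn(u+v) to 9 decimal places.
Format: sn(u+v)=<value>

m = k² = 0.026693677924
D = 1 − m·sn²u·sn²v = 0.984456944103386
sn(u+v) = (sn u·cn v·dn v + sn v·cn u·dn u)/D = -0.07846470339257974/0.984456944103386 = -0.07970353996948343

sn(u+v)=-0.079703540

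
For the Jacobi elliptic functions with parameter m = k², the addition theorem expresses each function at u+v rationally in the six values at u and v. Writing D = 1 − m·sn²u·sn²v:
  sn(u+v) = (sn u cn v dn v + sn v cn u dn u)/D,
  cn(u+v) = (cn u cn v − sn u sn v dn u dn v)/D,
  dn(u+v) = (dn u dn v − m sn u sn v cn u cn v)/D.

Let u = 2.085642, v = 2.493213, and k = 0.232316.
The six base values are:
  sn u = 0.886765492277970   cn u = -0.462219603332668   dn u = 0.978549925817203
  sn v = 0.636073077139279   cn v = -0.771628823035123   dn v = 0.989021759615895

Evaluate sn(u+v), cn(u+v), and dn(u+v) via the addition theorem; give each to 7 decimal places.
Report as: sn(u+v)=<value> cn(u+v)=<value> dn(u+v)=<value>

sn(u+v)=-0.9812904 cn(u+v)=-0.1925333 dn(u+v)=0.9736683

m = k² = 0.053970723856
D = 1 − m·sn²u·sn²v = 0.9828292272913274
sn(u+v) = (sn u·cn v·dn v + sn v·cn u·dn u)/D = -0.9644409170623031/0.9828292272913274 = -0.9812904320319183
cn(u+v) = (cn u·cn v − sn u·sn v·dn u·dn v)/D = -0.1892273963095503/0.9828292272913274 = -0.1925333425737247
dn(u+v) = (dn u·dn v − m·sn u·sn v·cn u·cn v)/D = 0.9569496443697342/0.9828292272913274 = 0.9736682811184632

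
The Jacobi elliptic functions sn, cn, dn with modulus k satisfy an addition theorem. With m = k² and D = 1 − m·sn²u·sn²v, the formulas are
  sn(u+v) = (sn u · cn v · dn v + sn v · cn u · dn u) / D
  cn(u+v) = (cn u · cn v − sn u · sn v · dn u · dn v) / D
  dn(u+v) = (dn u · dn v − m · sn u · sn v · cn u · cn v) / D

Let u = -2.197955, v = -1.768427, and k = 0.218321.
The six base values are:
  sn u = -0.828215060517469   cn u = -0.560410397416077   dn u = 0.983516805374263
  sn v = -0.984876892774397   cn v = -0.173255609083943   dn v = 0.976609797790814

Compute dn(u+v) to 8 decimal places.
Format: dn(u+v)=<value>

m = k² = 0.047664059041
D = 1 − m·sn²u·sn²v = 0.9682867196158787
dn(u+v) = (dn u·dn v − m·sn u·sn v·cn u·cn v)/D = 0.9567372125039568/0.9682867196158787 = 0.9880722239828885

dn(u+v)=0.98807222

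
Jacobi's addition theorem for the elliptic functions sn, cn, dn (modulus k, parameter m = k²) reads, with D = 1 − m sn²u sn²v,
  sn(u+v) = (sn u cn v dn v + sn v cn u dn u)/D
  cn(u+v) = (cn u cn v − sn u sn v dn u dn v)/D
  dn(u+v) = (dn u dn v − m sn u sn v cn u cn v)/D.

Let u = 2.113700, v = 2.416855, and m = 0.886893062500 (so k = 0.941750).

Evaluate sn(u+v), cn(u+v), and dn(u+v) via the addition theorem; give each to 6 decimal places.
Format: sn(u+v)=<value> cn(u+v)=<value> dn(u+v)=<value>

sn u = 0.9902027960471989, cn u = 0.139636752684633, dn u = 0.3611093370747936
sn v = 0.9993931016982385, cn v = 0.03483429743764604, dn v = 0.3379099267875639
m = k² = 0.8868930625
D = 1 − m·sn²u·sn²v = 0.1314551506097631
sn(u+v) = (sn u·cn v·dn v + sn v·cn u·dn u)/D = 0.06204906630193608/0.1314551506097631 = 0.4720170036253242
cn(u+v) = (cn u·cn v − sn u·sn v·dn u·dn v)/D = -0.1158894731754936/0.1314551506097631 = -0.881589444292847
dn(u+v) = (dn u·dn v − m·sn u·sn v·cn u·cn v)/D = 0.1177533078117247/0.1314551506097631 = 0.895767927430142

sn(u+v)=0.472017 cn(u+v)=-0.881589 dn(u+v)=0.895768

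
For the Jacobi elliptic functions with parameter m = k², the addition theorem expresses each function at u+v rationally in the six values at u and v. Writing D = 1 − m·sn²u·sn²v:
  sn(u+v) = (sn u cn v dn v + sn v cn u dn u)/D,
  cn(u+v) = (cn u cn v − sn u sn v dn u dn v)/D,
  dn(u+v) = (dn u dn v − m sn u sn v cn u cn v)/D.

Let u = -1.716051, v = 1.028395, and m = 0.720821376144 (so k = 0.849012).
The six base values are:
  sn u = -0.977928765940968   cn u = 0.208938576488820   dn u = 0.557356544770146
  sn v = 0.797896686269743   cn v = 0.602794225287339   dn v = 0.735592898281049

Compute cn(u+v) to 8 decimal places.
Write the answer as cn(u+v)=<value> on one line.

cn(u+v)=0.79456482

m = k² = 0.720821376144
D = 1 − m·sn²u·sn²v = 0.5611304771702641
cn(u+v) = (cn u·cn v − sn u·sn v·dn u·dn v)/D = 0.4458545362855385/0.5611304771702641 = 0.7945648194586527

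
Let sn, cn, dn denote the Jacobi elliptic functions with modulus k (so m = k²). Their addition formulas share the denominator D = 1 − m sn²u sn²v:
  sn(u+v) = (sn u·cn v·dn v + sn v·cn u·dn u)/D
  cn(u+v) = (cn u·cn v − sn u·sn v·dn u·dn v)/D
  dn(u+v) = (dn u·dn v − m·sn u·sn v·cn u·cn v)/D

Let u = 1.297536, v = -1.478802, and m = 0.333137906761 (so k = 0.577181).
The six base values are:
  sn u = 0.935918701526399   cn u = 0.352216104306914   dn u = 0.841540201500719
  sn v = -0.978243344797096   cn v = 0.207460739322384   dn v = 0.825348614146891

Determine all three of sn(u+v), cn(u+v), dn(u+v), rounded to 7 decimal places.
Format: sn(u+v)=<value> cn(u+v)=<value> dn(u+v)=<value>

sn(u+v)=-0.1799520 cn(u+v)=0.9836754 dn(u+v)=0.9945914

m = k² = 0.333137906761
D = 1 − m·sn²u·sn²v = 0.7207494048326243
sn(u+v) = (sn u·cn v·dn v + sn v·cn u·dn u)/D = -0.1297002941091777/0.7207494048326243 = -0.179951996130052
cn(u+v) = (cn u·cn v − sn u·sn v·dn u·dn v)/D = 0.7089834541613612/0.7207494048326243 = 0.9836753931500014
dn(u+v) = (dn u·dn v − m·sn u·sn v·cn u·cn v)/D = 0.7168511723509123/0.7207494048326243 = 0.9945914176889022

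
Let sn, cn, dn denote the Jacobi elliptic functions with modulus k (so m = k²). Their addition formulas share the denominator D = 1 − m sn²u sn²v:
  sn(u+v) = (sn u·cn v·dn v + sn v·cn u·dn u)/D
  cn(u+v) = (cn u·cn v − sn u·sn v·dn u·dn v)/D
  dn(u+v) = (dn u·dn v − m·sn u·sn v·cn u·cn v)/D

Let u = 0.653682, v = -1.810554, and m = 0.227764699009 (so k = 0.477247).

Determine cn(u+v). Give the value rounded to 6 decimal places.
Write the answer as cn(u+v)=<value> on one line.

sn u = 0.6003832345240087, cn u = 0.7997124306289663, dn u = 0.9580709421280043
sn v = -0.9927879324073848, cn v = -0.1198837823321815, dn v = 0.8806297535657836
m = k² = 0.227764699009
D = 1 − m·sn²u·sn²v = 0.9190798823098947
cn(u+v) = (cn u·cn v − sn u·sn v·dn u·dn v)/D = 0.4070210030313862/0.9190798823098947 = 0.442857047429254

cn(u+v)=0.442857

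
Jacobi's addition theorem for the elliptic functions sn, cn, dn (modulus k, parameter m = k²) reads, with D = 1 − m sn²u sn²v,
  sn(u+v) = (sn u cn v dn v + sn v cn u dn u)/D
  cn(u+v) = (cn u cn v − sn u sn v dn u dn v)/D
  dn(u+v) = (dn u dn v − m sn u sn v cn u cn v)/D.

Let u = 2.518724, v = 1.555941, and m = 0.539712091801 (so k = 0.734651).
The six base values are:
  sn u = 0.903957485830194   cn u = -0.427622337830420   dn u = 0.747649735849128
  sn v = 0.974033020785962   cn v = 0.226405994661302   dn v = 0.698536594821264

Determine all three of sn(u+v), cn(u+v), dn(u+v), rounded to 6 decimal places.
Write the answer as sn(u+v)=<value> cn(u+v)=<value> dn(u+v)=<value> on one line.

m = k² = 0.539712091801
D = 1 − m·sn²u·sn²v = 0.5815866625909595
sn(u+v) = (sn u·cn v·dn v + sn v·cn u·dn u)/D = -0.1684463070744665/0.5815866625909595 = -0.2896323418491767
cn(u+v) = (cn u·cn v − sn u·sn v·dn u·dn v)/D = -0.5566586815425275/0.5815866625909595 = -0.9571379767593394
dn(u+v) = (dn u·dn v − m·sn u·sn v·cn u·cn v)/D = 0.5682685718375866/0.5815866625909595 = 0.977100419232379

sn(u+v)=-0.289632 cn(u+v)=-0.957138 dn(u+v)=0.977100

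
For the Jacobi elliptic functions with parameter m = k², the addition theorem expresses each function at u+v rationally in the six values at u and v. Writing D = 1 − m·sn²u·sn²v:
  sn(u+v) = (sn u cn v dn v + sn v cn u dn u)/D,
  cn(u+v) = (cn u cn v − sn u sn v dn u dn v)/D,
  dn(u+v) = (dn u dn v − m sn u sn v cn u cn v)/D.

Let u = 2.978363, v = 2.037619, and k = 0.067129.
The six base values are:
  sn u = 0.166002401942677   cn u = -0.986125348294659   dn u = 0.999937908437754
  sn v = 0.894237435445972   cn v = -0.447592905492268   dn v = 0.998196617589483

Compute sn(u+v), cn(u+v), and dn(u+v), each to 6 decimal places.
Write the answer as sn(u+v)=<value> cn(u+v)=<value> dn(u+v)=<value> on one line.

m = k² = 0.004506302641
D = 1 − m·sn²u·sn²v = 0.9999006987322636
sn(u+v) = (sn u·cn v·dn v + sn v·cn u·dn u)/D = -0.9559429516630981/0.9999006987322636 = -0.9560378874373246
cn(u+v) = (cn u·cn v − sn u·sn v·dn u·dn v)/D = 0.293214052342163/0.9999006987322636 = 0.2932431717608739
dn(u+v) = (dn u·dn v − m·sn u·sn v·cn u·cn v)/D = 0.9978393791745535/0.9999006987322636 = 0.9979384757303165

sn(u+v)=-0.956038 cn(u+v)=0.293243 dn(u+v)=0.997938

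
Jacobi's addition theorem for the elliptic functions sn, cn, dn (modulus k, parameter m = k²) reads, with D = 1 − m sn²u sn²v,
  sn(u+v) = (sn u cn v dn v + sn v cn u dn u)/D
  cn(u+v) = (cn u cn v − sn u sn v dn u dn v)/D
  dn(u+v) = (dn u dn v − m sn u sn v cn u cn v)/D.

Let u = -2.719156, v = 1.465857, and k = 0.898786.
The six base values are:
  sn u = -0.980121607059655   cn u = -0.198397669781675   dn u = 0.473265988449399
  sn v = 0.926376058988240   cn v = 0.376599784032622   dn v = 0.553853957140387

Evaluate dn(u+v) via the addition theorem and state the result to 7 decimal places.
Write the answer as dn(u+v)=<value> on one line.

dn(u+v)=0.6206361

m = k² = 0.807816273796
D = 1 − m·sn²u·sn²v = 0.3340414940149021
dn(u+v) = (dn u·dn v − m·sn u·sn v·cn u·cn v)/D = 0.2073182266782782/0.3340414940149021 = 0.620636149678547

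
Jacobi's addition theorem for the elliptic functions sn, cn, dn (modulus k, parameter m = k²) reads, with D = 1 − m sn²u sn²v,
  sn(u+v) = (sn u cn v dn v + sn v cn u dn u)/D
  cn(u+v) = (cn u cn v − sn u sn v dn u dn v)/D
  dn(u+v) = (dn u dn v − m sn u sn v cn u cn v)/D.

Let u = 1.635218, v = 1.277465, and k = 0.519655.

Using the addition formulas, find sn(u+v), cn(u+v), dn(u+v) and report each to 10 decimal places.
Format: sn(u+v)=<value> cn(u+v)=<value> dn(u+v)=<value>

sn u = 0.9986169931637334, cn u = 0.0525747179224384, dn u = 0.8548129049361652
sn v = 0.9355389818947671, cn v = 0.3532234609355708, dn v = 0.8738712009352476
m = k² = 0.270041319025
D = 1 − m·sn²u·sn²v = 0.7643041686661348
sn(u+v) = (sn u·cn v·dn v + sn v·cn u·dn u)/D = 0.3502894842387196/0.7643041686661348 = 0.4583116233031222
cn(u+v) = (cn u·cn v − sn u·sn v·dn u·dn v)/D = -0.6793071024744282/0.7643041686661348 = -0.8887915705862972
dn(u+v) = (dn u·dn v − m·sn u·sn v·cn u·cn v)/D = 0.7423112939570165/0.7643041686661348 = 0.9712249708810299

sn(u+v)=0.4583116233 cn(u+v)=-0.8887915706 dn(u+v)=0.9712249709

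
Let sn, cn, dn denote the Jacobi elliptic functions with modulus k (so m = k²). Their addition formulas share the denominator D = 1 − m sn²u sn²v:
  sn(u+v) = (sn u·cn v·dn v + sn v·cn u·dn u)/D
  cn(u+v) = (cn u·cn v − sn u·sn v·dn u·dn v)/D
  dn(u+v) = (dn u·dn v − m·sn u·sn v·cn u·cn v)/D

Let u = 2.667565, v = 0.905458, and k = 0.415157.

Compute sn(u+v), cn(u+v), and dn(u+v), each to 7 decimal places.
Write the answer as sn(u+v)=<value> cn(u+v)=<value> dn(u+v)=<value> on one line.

sn(u+v)=-0.2768353 cn(u+v)=-0.9609174 dn(u+v)=0.9933736

sn u = 0.5793088350301198, cn u = -0.8151081361733825, dn u = 0.9706481181217061
sn v = 0.7754441180146784, cn v = 0.6314162017531998, dn v = 0.9467631153894415
m = k² = 0.172355334649
D = 1 − m·sn²u·sn²v = 0.965218681120948
sn(u+v) = (sn u·cn v·dn v + sn v·cn u·dn u)/D = -0.2672066107376696/0.965218681120948 = -0.2768353078572326
cn(u+v) = (cn u·cn v − sn u·sn v·dn u·dn v)/D = -0.9274954067611062/0.965218681120948 = -0.9609173805918963
dn(u+v) = (dn u·dn v − m·sn u·sn v·cn u·cn v)/D = 0.9588227362700641/0.965218681120948 = 0.9933735795048475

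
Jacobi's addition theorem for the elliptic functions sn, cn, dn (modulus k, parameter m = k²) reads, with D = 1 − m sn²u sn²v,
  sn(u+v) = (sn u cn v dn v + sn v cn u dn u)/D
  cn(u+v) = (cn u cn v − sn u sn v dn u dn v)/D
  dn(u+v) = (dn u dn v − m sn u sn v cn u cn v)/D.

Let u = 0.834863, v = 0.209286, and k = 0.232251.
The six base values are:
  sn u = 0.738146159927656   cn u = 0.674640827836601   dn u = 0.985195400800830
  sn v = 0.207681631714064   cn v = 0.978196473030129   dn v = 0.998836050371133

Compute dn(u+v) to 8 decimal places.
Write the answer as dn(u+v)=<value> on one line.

dn(u+v)=0.97983375

m = k² = 0.053940527001
D = 1 − m·sn²u·sn²v = 0.9987323595488633
dn(u+v) = (dn u·dn v − m·sn u·sn v·cn u·cn v)/D = 0.9785916779998528/0.9987323595488633 = 0.9798337549029569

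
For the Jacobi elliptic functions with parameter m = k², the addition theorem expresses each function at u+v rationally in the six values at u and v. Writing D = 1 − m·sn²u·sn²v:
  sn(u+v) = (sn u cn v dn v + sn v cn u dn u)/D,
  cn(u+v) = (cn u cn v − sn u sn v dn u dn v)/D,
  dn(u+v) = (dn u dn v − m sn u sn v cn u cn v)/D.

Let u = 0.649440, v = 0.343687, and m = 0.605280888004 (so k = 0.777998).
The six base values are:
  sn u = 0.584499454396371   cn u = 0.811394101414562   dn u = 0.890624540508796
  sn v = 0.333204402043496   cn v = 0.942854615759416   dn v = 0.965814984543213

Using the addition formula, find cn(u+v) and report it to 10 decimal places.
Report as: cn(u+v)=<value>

cn(u+v)=0.6115403543

m = k² = 0.605280888004
D = 1 − m·sn²u·sn²v = 0.9770413344249582
cn(u+v) = (cn u·cn v − sn u·sn v·dn u·dn v)/D = 0.5975002037991902/0.9770413344249582 = 0.6115403542787178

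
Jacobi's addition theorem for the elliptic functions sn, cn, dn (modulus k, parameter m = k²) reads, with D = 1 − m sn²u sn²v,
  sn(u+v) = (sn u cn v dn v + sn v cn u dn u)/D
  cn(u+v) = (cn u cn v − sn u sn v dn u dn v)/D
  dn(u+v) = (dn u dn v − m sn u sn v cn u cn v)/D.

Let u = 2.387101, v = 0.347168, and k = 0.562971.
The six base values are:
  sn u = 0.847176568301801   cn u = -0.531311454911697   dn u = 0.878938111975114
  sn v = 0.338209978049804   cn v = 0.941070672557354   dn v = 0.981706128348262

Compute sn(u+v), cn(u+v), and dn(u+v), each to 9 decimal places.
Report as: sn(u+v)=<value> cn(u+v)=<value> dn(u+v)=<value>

sn(u+v)=0.641416641 cn(u+v)=-0.767192735 dn(u+v)=0.932527498

m = k² = 0.316936346841
D = 1 − m·sn²u·sn²v = 0.9739808712095203
sn(u+v) = (sn u·cn v·dn v + sn v·cn u·dn u)/D = 0.6247275389826498/0.9739808712095203 = 0.6414166411778122
cn(u+v) = (cn u·cn v − sn u·sn v·dn u·dn v)/D = -0.7472310482834195/0.9739808712095203 = -0.7671927348588318
dn(u+v) = (dn u·dn v − m·sn u·sn v·cn u·cn v)/D = 0.9082639453754004/0.9739808712095203 = 0.9325274984584548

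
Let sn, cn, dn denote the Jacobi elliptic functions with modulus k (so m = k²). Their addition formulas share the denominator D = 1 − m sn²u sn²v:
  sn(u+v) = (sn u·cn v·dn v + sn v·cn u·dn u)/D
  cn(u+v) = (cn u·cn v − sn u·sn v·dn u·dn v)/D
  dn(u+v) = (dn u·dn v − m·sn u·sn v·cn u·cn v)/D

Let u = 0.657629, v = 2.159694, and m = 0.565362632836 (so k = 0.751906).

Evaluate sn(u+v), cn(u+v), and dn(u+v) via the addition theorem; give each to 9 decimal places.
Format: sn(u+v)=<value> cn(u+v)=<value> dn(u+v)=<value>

sn u = 0.5917699436357008, cn u = 0.8061068997405986, dn u = 0.8955527441782848
sn v = 0.9867404806470116, cn v = -0.1623059575385467, dn v = 0.6704706120022264
m = k² = 0.565362632836
D = 1 − m·sn²u·sn²v = 0.8072302882188825
sn(u+v) = (sn u·cn v·dn v + sn v·cn u·dn u)/D = 0.6479418312618857/0.8072302882188825 = 0.8026728440672616
cn(u+v) = (cn u·cn v − sn u·sn v·dn u·dn v)/D = -0.4814479426884428/0.8072302882188825 = -0.5964195716079189
dn(u+v) = (dn u·dn v − m·sn u·sn v·cn u·cn v)/D = 0.6436344662470261/0.8072302882188825 = 0.7973368636441737

sn(u+v)=0.802672844 cn(u+v)=-0.596419572 dn(u+v)=0.797336864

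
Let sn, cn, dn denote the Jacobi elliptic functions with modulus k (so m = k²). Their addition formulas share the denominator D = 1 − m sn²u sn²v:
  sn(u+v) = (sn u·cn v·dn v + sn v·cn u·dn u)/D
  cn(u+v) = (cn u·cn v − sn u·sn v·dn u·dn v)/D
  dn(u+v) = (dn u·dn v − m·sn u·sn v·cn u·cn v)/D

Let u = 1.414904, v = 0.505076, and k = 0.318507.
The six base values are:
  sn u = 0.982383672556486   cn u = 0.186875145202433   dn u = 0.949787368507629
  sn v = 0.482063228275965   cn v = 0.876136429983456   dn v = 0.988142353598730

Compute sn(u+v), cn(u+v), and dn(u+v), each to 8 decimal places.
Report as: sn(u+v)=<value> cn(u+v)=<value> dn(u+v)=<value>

sn(u+v)=0.95785088 cn(u+v)=-0.28726590 dn(u+v)=0.95232602

m = k² = 0.101446709049
D = 1 − m·sn²u·sn²v = 0.9772485938071586
sn(u+v) = (sn u·cn v·dn v + sn v·cn u·dn u)/D = 0.9360584212560603/0.9772485938071586 = 0.9578508755989815
cn(u+v) = (cn u·cn v − sn u·sn v·dn u·dn v)/D = -0.2807302016058849/0.9772485938071586 = -0.2872659048934704
dn(u+v) = (dn u·dn v − m·sn u·sn v·cn u·cn v)/D = 0.9306592625998817/0.9772485938071586 = 0.9523260186788559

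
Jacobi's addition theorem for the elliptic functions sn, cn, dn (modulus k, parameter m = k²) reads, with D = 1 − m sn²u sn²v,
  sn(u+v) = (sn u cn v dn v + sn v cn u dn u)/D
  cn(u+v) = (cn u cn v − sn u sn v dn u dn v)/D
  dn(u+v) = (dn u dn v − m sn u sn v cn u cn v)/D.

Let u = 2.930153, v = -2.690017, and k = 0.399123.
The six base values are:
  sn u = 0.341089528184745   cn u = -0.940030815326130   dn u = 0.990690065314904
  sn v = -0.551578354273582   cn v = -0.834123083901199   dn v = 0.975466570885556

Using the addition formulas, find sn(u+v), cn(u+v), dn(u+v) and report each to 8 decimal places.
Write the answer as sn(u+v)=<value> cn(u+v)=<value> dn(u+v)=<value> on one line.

m = k² = 0.159299169129
D = 1 − m·sn²u·sn²v = 0.9943614853565508
sn(u+v) = (sn u·cn v·dn v + sn v·cn u·dn u)/D = 0.2361428156045921/0.9943614853565508 = 0.2374818605528731
cn(u+v) = (cn u·cn v − sn u·sn v·dn u·dn v)/D = 0.9659147654937373/0.9943614853565508 = 0.971391973360057
dn(u+v) = (dn u·dn v − m·sn u·sn v·cn u·cn v)/D = 0.9898846880295649/0.9943614853565508 = 0.9954978170485147

sn(u+v)=0.23748186 cn(u+v)=0.97139197 dn(u+v)=0.99549782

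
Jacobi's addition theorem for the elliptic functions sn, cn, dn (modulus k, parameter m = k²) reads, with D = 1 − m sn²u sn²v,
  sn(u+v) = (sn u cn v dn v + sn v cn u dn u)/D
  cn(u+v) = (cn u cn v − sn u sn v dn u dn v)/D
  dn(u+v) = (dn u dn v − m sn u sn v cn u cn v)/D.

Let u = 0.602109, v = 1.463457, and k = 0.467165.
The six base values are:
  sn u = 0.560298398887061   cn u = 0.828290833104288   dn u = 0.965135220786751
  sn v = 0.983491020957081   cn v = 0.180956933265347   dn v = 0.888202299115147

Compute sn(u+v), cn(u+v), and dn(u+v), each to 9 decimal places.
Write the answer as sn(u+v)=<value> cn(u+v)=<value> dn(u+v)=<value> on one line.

m = k² = 0.218243137225
D = 1 − m·sn²u·sn²v = 0.9337295137233574
sn(u+v) = (sn u·cn v·dn v + sn v·cn u·dn u)/D = 0.8762698937995865/0.9337295137233574 = 0.9384622429951434
cn(u+v) = (cn u·cn v − sn u·sn v·dn u·dn v)/D = -0.3224932216629039/0.9337295137233574 = -0.345381844445426
dn(u+v) = (dn u·dn v − m·sn u·sn v·cn u·cn v)/D = 0.8392097747898565/0.9337295137233574 = 0.8987718203780534

sn(u+v)=0.938462243 cn(u+v)=-0.345381844 dn(u+v)=0.898771820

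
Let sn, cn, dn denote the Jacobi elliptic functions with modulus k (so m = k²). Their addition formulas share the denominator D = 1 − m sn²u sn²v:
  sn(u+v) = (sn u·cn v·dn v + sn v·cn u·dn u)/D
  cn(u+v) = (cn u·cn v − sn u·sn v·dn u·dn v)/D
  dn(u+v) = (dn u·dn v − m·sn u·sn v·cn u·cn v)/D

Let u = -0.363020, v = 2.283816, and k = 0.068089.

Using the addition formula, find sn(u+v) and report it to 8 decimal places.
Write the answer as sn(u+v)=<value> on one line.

sn u = -0.3550653748425884, cn u = 0.9348414729716971, dn u = 0.9997077166776948
sn v = 0.7584958034019175, cn v = -0.651677923687522, dn v = 0.9986654951348197
m = k² = 0.004636111921
D = 1 − m·sn²u·sn²v = 0.9996637386732002
sn(u+v) = (sn u·cn v·dn v + sn v·cn u·dn u)/D = 0.9399455612689444/0.9996637386732002 = 0.9402617349274702

sn(u+v)=0.94026173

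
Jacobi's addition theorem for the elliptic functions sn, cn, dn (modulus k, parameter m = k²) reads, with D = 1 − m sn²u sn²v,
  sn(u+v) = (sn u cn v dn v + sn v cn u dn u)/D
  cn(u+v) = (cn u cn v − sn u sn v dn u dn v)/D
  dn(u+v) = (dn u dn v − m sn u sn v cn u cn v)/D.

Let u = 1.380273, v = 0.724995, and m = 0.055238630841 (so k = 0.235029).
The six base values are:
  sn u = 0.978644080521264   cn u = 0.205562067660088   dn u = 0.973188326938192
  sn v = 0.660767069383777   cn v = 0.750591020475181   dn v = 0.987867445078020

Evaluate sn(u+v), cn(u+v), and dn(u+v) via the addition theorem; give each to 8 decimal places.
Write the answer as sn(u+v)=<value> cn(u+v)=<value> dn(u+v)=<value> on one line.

m = k² = 0.055238630841
D = 1 − m·sn²u·sn²v = 0.9769012097902807
sn(u+v) = (sn u·cn v·dn v + sn v·cn u·dn u)/D = 0.8578362036359958/0.9769012097902807 = 0.8781197065158251
cn(u+v) = (cn u·cn v − sn u·sn v·dn u·dn v)/D = -0.4673895820630755/0.9769012097902807 = -0.4784409901216253
dn(u+v) = (dn u·dn v − m·sn u·sn v·cn u·cn v)/D = 0.9558696600202157/0.9769012097902807 = 0.9784711600730026

sn(u+v)=0.87811971 cn(u+v)=-0.47844099 dn(u+v)=0.97847116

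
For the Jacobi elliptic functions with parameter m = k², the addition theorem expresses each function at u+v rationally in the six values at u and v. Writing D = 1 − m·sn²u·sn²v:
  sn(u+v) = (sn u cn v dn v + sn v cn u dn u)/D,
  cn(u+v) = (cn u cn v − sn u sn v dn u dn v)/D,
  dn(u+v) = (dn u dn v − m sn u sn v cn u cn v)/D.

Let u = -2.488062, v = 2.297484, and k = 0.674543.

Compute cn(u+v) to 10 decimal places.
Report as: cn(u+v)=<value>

cn(u+v)=0.9819934109

sn u = -0.8722296061903642, cn u = -0.4890966306211914, dn u = 0.80860174109662
sn v = 0.9358150638522023, cn v = -0.3524913704862838, dn v = 0.7755814547589326
m = k² = 0.455008258849
D = 1 − m·sn²u·sn²v = 0.6968476138788271
cn(u+v) = (cn u·cn v − sn u·sn v·dn u·dn v)/D = 0.6842997652266477/0.6968476138788271 = 0.9819934108946215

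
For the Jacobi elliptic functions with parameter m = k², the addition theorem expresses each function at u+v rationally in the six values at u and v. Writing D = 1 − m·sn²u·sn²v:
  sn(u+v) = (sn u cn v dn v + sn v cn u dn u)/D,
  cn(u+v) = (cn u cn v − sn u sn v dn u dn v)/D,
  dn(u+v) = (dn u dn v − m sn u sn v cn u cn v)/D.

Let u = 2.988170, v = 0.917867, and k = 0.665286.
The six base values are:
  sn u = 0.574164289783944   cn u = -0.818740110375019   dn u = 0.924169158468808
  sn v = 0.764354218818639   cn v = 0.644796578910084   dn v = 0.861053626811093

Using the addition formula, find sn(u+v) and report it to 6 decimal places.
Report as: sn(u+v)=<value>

m = k² = 0.442605461796
D = 1 − m·sn²u·sn²v = 0.9147531266960408
sn(u+v) = (sn u·cn v·dn v + sn v·cn u·dn u)/D = -0.2595733924855025/0.9147531266960408 = -0.2837633290449031

sn(u+v)=-0.283763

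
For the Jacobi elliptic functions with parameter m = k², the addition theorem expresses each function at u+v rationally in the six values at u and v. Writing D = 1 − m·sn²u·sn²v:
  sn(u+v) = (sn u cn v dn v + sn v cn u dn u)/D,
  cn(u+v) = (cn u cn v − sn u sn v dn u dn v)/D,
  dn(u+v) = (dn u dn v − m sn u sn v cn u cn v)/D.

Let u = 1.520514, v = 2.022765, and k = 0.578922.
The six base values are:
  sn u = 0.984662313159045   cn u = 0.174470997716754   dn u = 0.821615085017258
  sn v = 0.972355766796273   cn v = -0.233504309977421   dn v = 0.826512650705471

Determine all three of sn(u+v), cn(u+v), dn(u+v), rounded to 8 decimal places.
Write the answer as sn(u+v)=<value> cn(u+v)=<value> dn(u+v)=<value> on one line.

sn(u+v)=-0.07311085 cn(u+v)=-0.99732382 dn(u+v)=0.99910388

m = k² = 0.335150682084
D = 1 − m·sn²u·sn²v = 0.6927689336228608
sn(u+v) = (sn u·cn v·dn v + sn v·cn u·dn u)/D = -0.05064892259298037/0.6927689336228608 = -0.07311084567275549
cn(u+v) = (cn u·cn v − sn u·sn v·dn u·dn v)/D = -0.6909149600588526/0.6927689336228608 = -0.9973238211559045
dn(u+v) = (dn u·dn v − m·sn u·sn v·cn u·cn v)/D = 0.6921481263939458/0.6927689336228608 = 0.9991038754788433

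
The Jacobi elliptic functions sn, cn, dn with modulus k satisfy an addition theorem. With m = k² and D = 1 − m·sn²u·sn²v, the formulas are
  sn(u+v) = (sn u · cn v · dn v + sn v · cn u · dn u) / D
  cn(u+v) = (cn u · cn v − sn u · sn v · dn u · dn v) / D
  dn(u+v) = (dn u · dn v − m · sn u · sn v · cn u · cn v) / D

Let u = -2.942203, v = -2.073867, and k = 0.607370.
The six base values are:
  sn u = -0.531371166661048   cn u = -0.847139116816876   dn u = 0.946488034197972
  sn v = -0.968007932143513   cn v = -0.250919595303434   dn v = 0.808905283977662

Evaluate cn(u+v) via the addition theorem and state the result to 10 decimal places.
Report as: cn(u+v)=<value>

cn(u+v)=-0.2008525731

m = k² = 0.3688983169
D = 1 − m·sn²u·sn²v = 0.9023976047415998
cn(u+v) = (cn u·cn v − sn u·sn v·dn u·dn v)/D = -0.1812488808628102/0.9023976047415998 = -0.2008525730902295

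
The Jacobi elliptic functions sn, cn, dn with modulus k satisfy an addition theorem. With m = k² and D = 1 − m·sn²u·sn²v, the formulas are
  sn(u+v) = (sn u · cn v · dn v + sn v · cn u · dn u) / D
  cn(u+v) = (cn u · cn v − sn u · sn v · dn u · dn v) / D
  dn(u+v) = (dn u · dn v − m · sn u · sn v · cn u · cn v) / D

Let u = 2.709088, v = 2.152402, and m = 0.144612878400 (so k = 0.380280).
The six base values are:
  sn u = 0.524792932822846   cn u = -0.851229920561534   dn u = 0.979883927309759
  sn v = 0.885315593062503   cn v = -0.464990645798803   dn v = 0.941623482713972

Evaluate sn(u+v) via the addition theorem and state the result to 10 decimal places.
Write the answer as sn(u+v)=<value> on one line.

sn(u+v)=-0.9994242140

m = k² = 0.1446128784
D = 1 − m·sn²u·sn²v = 0.9687838633369659
sn(u+v) = (sn u·cn v·dn v + sn v·cn u·dn u)/D = -0.9682260511974683/0.9687838633369659 = -0.9994242140475212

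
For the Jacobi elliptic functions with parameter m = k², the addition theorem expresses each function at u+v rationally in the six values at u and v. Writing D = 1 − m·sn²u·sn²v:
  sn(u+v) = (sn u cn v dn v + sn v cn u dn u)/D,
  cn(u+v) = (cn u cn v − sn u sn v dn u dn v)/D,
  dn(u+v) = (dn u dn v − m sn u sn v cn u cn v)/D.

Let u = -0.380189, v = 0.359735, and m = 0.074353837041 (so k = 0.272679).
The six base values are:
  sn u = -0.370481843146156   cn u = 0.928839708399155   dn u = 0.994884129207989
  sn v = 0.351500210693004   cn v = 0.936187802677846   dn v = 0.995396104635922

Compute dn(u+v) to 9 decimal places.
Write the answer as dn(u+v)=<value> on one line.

dn(u+v)=0.999984449

m = k² = 0.074353837041
D = 1 − m·sn²u·sn²v = 0.998739077420293
dn(u+v) = (dn u·dn v − m·sn u·sn v·cn u·cn v)/D = 0.9987235456755409/0.998739077420293 = 0.9999844486461948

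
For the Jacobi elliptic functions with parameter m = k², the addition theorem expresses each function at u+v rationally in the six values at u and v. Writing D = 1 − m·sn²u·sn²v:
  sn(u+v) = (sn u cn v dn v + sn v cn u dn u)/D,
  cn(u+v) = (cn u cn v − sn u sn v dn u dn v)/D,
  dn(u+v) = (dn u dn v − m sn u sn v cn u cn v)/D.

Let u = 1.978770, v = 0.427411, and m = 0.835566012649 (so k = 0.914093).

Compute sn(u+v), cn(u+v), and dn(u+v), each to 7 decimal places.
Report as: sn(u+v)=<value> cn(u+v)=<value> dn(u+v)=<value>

sn(u+v)=0.9997088 cn(u+v)=-0.0241324 dn(u+v)=0.4061042

sn u = 0.9884687332390558, cn u = 0.1514251082508323, dn u = 0.4284777137964746
sn v = 0.4050155947373989, cn v = 0.9143097768368831, dn v = 0.9289433405335757
m = k² = 0.835566012649
D = 1 − m·sn²u·sn²v = 0.8660785537935173
sn(u+v) = (sn u·cn v·dn v + sn v·cn u·dn u)/D = 0.8658263263744624/0.8660785537935173 = 0.9997087707368459
cn(u+v) = (cn u·cn v − sn u·sn v·dn u·dn v)/D = -0.02090057171403092/0.8660785537935173 = -0.02413242034742018
dn(u+v) = (dn u·dn v − m·sn u·sn v·cn u·cn v)/D = 0.351718114524917/0.8660785537935173 = 0.4061041726346343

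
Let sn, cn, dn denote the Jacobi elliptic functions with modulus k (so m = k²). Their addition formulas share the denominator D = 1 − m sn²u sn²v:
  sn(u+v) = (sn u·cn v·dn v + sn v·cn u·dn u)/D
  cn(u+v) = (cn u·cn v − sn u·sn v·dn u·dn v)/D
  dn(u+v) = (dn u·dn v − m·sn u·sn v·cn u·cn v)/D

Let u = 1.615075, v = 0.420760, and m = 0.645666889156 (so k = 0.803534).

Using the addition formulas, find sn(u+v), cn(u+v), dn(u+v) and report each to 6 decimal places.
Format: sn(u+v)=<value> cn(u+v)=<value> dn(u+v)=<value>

sn u = 0.9727121359172526, cn u = 0.232015302597256, dn u = 0.6237708474541095
sn v = 0.4014145457471192, cn v = 0.9158964802108554, dn v = 0.9465523469480483
m = k² = 0.645666889156
D = 1 − m·sn²u·sn²v = 0.9015618607929327
sn(u+v) = (sn u·cn v·dn v + sn v·cn u·dn u)/D = 0.9013813859062498/0.9015618607929327 = 0.9997998197411277
cn(u+v) = (cn u·cn v − sn u·sn v·dn u·dn v)/D = -0.01803845830839665/0.9015618607929327 = -0.0200080095363968
dn(u+v) = (dn u·dn v − m·sn u·sn v·cn u·cn v)/D = 0.5368583884858168/0.9015618607929327 = 0.5954759310843568

sn(u+v)=0.999800 cn(u+v)=-0.020008 dn(u+v)=0.595476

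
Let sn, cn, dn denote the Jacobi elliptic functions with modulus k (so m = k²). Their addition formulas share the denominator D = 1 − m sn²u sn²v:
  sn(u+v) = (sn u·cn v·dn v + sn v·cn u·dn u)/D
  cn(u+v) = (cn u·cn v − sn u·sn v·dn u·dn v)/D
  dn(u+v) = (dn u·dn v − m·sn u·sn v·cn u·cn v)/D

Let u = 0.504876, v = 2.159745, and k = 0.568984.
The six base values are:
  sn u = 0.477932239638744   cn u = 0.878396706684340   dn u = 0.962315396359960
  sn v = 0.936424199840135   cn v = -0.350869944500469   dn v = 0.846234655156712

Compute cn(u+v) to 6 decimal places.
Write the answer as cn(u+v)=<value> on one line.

cn(u+v)=-0.719304

m = k² = 0.323742792256
D = 1 − m·sn²u·sn²v = 0.9351547721981542
cn(u+v) = (cn u·cn v − sn u·sn v·dn u·dn v)/D = -0.67266075982846/0.9351547721981542 = -0.7193042048508382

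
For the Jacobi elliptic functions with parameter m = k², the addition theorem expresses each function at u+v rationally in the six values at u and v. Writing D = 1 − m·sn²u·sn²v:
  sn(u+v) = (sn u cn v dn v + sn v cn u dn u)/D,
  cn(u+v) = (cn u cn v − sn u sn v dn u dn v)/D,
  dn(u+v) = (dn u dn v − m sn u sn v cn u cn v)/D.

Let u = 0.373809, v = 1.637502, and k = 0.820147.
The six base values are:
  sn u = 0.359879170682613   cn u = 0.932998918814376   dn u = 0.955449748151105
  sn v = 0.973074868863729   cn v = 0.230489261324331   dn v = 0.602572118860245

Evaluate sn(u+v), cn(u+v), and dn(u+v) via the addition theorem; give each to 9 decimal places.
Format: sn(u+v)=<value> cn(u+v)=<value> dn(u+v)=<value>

m = k² = 0.672641101609
D = 1 − m·sn²u·sn²v = 0.9175122730871815
sn(u+v) = (sn u·cn v·dn v + sn v·cn u·dn u)/D = 0.9174139392878973/0.9175122730871815 = 0.9998928256306008
cn(u+v) = (cn u·cn v − sn u·sn v·dn u·dn v)/D = 0.01343261947160686/0.9175122730871815 = 0.01464026135193779
dn(u+v) = (dn u·dn v − m·sn u·sn v·cn u·cn v)/D = 0.5250728591075351/0.9175122730871815 = 0.5722788397596104

sn(u+v)=0.999892826 cn(u+v)=0.014640261 dn(u+v)=0.572278840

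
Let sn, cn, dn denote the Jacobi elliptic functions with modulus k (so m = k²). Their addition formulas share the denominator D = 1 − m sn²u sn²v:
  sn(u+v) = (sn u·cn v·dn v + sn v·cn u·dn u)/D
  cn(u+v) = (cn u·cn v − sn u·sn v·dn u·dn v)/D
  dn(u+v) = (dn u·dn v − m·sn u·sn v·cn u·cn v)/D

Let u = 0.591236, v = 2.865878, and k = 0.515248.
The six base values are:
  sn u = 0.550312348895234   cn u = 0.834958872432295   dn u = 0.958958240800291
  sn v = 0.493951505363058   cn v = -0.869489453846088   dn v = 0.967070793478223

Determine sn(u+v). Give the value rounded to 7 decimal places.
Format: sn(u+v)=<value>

sn(u+v)=-0.0685773

m = k² = 0.265480501504
D = 1 − m·sn²u·sn²v = 0.9803835790354002
sn(u+v) = (sn u·cn v·dn v + sn v·cn u·dn u)/D = -0.06723208947986195/0.9803835790354002 = -0.06857733127885682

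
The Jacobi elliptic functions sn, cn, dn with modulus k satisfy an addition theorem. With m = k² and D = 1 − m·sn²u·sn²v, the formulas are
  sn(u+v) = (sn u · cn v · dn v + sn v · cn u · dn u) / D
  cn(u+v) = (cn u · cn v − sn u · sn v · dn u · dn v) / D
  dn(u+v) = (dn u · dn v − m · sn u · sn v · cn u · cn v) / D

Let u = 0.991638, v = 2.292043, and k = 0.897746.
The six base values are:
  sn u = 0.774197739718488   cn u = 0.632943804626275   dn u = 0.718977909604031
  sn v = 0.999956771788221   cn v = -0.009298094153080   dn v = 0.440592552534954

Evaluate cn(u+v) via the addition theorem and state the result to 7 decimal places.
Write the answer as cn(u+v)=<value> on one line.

cn(u+v)=-0.4857566

m = k² = 0.805947880516
D = 1 − m·sn²u·sn²v = 0.5169709981665882
cn(u+v) = (cn u·cn v − sn u·sn v·dn u·dn v)/D = -0.2511220745410981/0.5169709981665882 = -0.4857566003348157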